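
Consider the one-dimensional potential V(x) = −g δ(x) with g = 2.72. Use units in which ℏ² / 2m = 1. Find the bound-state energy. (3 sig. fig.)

The bound state is ψ(x) = √κ e^{−κ|x|}. The derivative jump ψ'(0⁺) − ψ'(0⁻) = −(2mg/ℏ²)ψ(0) fixes κ = mg/ℏ² = 1.360.
Then E = −ℏ²κ²/(2m) = −mg²/(2ℏ²) = -1.850.

E = -1.85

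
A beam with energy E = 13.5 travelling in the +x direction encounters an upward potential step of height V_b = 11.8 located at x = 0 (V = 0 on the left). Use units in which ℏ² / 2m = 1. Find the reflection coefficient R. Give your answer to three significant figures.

The wavenumbers are k₁ = √(2mE)/ℏ = 3.674 on the left and k₂ = √(2m(E − V_b))/ℏ = 1.304 on the right.
Continuity of ψ and ψ′ at the step yields the reflection amplitude r = (k₁ − k₂)/(k₁ + k₂) = 0.4762; thus R = |r|² = 0.2267, T = 0.7733.

R = 0.227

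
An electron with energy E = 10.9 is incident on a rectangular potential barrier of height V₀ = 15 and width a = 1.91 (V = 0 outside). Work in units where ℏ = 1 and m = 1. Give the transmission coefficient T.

E < V₀: inside the barrier ψ ∝ e^{±κx} with κ = √(2m(V₀ − E))/ℏ = 2.864.
κa = 5.469, sinh(κa) = 118.7.
Matching ψ, ψ′ at both faces gives T = [1 + V₀² sinh²(κa) / (4E(V₀ − E))]⁻¹ = 1/17720 = 0.0000564.

T = 0.0000564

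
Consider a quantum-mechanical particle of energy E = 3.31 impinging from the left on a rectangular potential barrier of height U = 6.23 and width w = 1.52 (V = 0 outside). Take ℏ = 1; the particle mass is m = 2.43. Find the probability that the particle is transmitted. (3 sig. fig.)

T = 0.0000423

E < U: inside the barrier ψ ∝ e^{±κx} with κ = √(2m(U − E))/ℏ = 3.767.
κw = 5.726, sinh(κw) = 153.4.
Matching ψ, ψ′ at both faces gives T = [1 + U² sinh²(κw) / (4E(U − E))]⁻¹ = 1/23620 = 0.0000423.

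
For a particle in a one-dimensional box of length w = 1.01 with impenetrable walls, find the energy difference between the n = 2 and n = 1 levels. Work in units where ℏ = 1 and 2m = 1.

ΔE = 29.0

E_n = n²π²ℏ²/(2mw²), so ΔE = (2² − 1²) π²ℏ²/(2mw²).
ΔE = 3 × π² / (2 × 0.5 × 1.01²) = 29.03.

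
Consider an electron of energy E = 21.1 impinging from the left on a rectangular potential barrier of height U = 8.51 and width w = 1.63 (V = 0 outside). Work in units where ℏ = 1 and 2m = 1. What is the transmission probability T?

Above the barrier the interior wavenumber is k₂ = √(2m(E − U))/ℏ = 3.548, giving phase k₂w = 5.784.
Matching at both interfaces gives T⁻¹ = 1 + U² sin²(k₂w) / [4E(E − U)] = 1.016, hence T = 0.985.

T = 0.985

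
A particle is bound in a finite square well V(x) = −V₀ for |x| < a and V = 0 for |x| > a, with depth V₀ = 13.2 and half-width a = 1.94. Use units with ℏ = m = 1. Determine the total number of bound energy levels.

Define the well-strength parameter z₀ = (a/ℏ)√(2mV₀) = 1.94 × √(2·1·13.2) = 9.968.
A new bound state (alternating even/odd) appears each time z₀ passes a multiple of π/2, so N = ⌊2z₀/π⌋ + 1 = ⌊6.346⌋ + 1 = 7.

N = 7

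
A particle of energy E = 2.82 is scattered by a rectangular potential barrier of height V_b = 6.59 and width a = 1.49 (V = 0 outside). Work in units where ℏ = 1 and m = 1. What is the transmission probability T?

E < V_b: inside the barrier ψ ∝ e^{±κx} with κ = √(2m(V_b − E))/ℏ = 2.746.
κa = 4.091, sinh(κa) = 29.90.
Matching ψ, ψ′ at both faces gives T = [1 + V_b² sinh²(κa) / (4E(V_b − E))]⁻¹ = 1/914.2 = 0.00109.

T = 0.00109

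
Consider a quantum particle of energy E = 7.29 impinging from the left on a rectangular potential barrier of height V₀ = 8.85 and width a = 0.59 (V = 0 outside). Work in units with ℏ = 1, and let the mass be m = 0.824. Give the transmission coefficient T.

Since E < V₀ the interior solution is evanescent with decay constant κ = √(2m(V₀ − E))/ℏ = 1.603.
κa = 0.9460, sinh(κa) = 1.094.
The exact tunnelling result is T⁻¹ = 1 + V₀² sinh²(κa) / [4E(V₀ − E)] = 3.059, so T = 0.327.

T = 0.327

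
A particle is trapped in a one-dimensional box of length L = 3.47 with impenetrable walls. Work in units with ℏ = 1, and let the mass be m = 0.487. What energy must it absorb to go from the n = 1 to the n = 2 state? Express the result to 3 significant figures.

E_n = n²π²ℏ²/(2mL²), so ΔE = (2² − 1²) π²ℏ²/(2mL²).
ΔE = 3 × π² / (2 × 0.487 × 3.47²) = 2.525.

ΔE = 2.52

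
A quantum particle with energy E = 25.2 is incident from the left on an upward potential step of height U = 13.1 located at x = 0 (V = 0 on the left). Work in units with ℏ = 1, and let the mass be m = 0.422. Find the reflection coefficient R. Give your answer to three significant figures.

R = 0.0329

The wavenumbers are k₁ = √(2mE)/ℏ = 4.612 on the left and k₂ = √(2m(E − U))/ℏ = 3.196 on the right.
Matching ψ and ψ′ at x = 0 gives r = (k₁ − k₂)/(k₁ + k₂), so R = r² = 0.03290 and T = 1 − R = 0.9671.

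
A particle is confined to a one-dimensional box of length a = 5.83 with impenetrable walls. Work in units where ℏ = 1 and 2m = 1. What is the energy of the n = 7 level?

E = 14.2

The infinite-well eigenfunctions ψ_n = √(2/a) sin(nπx/a) vanish at both walls, giving E_n = n²π²ℏ²/(2ma²).
E_7 = 7² × π² / (2 × 0.5 × 5.83²) = 14.23.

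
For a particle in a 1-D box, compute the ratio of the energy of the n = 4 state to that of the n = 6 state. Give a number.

0.444444

Since E_n ∝ n², the ratio is (4/6)² = 0.444444.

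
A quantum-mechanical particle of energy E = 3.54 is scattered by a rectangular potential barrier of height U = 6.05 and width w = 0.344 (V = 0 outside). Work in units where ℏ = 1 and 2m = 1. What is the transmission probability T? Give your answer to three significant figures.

T = 0.748

E < U: inside the barrier ψ ∝ e^{±κx} with κ = √(2m(U − E))/ℏ = 1.584.
κw = 0.5450, sinh(κw) = 0.5724.
The exact tunnelling result is T⁻¹ = 1 + U² sinh²(κw) / [4E(U − E)] = 1.337, so T = 0.748.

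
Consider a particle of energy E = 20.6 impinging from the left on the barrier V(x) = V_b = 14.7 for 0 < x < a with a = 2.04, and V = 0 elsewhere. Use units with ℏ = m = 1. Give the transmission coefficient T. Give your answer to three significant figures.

E > V_b: inside the barrier k₂ = √(2m(E − V_b))/ℏ = 3.435, k₂a = 7.008.
Matching at both interfaces gives T⁻¹ = 1 + V_b² sin²(k₂a) / [4E(E − V_b)] = 1.195, hence T = 0.837.

T = 0.837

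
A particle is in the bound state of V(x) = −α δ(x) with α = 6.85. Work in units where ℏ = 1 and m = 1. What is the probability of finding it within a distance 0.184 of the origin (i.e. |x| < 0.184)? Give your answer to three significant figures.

P = 0.920

The normalised bound state is ψ = √κ e^{−κ|x|} with κ = mα/ℏ² = 6.850.
P(|x| < d) = ∫_{−d}^{d} κ e^{−2κ|x|} dx = 1 − e^{−2κd} = 1 − e^{−2.521} = 0.9196.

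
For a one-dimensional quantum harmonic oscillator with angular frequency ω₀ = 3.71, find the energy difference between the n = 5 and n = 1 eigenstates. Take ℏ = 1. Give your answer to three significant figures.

E_n = ℏω₀(n + ½), so ΔE = (5 − 1) ℏω₀ = 4 × 3.71 = 14.84.

ΔE = 14.8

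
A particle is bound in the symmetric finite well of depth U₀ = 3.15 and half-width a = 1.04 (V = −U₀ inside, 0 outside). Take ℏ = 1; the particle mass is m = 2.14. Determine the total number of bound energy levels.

The dimensionless depth is z₀ = a√(2mU₀)/ℏ = 1.04 × √(13.48) = 3.819.
A new bound state (alternating even/odd) appears each time z₀ passes a multiple of π/2, so N = ⌊2z₀/π⌋ + 1 = ⌊2.431⌋ + 1 = 3.

N = 3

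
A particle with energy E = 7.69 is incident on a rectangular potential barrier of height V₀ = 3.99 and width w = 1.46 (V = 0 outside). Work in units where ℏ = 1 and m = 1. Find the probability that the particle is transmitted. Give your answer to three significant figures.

Above the barrier the interior wavenumber is k₂ = √(2m(E − V₀))/ℏ = 2.720, giving phase k₂w = 3.972.
T = [1 + V₀² sin²(k₂w) / (4E(E − V₀))]⁻¹ = 1/1.076 = 0.929.

T = 0.929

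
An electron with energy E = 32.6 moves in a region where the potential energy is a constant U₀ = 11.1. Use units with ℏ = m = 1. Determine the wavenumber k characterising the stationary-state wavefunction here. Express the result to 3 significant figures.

k = 6.56

With E > U₀ the solution is oscillatory, ψ ∝ e^{±ikx} with k = √(2m(E − U₀))/ℏ.
k = √(2 × 1 × 21.5) = 6.557.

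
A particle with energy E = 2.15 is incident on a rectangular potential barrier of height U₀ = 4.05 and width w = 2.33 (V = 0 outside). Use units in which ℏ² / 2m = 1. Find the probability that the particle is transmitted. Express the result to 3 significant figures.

T = 0.00645

Since E < U₀ the interior solution is evanescent with decay constant κ = √(2m(U₀ − E))/ℏ = 1.378.
κw = 3.212, sinh(κw) = 12.39.
The exact tunnelling result is T⁻¹ = 1 + U₀² sinh²(κw) / [4E(U₀ − E)] = 155.1, so T = 0.00645.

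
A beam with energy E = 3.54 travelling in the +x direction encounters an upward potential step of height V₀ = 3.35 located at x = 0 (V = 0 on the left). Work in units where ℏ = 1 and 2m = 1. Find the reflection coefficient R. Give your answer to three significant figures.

On each side the TISE gives plane waves with k = √(2m(E − V))/ℏ: k₁ = √(2·½·3.54) = 1.881, k₂ = √(2·½·0.19) = 0.4359.
Continuity of ψ and ψ′ at the step yields the reflection amplitude r = (k₁ − k₂)/(k₁ + k₂) = 0.6238; thus R = |r|² = 0.3891, T = 0.6109.

R = 0.389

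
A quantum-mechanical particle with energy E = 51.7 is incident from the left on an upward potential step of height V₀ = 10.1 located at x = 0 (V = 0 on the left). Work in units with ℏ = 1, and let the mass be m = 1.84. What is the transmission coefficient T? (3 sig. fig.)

T = 0.997

On each side the TISE gives plane waves with k = √(2m(E − V))/ℏ: k₁ = √(2·1.84·51.7) = 13.79, k₂ = √(2·1.84·41.6) = 12.37.
Continuity of ψ and ψ′ at the step yields the reflection amplitude r = (k₁ − k₂)/(k₁ + k₂) = 0.05429; thus R = |r|² = 0.002947, T = 0.9971.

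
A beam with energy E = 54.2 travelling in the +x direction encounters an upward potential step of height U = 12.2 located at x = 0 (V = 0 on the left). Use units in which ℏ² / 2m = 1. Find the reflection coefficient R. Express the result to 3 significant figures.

On each side the TISE gives plane waves with k = √(2m(E − V))/ℏ: k₁ = √(2·½·54.2) = 7.362, k₂ = √(2·½·42) = 6.481.
Matching ψ and ψ′ at x = 0 gives r = (k₁ − k₂)/(k₁ + k₂), so R = r² = 0.004053 and T = 1 − R = 0.9959.

R = 0.00405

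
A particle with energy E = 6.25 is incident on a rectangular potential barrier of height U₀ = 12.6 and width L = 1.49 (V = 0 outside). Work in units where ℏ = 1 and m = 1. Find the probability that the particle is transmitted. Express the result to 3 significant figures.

E < U₀: inside the barrier ψ ∝ e^{±κx} with κ = √(2m(U₀ − E))/ℏ = 3.564.
κL = 5.310, sinh(κL) = 101.2.
Matching ψ, ψ′ at both faces gives T = [1 + U₀² sinh²(κL) / (4E(U₀ − E))]⁻¹ = 1/10240 = 0.0000977.

T = 0.0000977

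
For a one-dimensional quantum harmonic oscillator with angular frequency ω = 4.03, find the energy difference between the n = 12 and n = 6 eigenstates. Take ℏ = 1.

ΔE = 24.2

E_n = ℏω(n + ½), so ΔE = (12 − 6) ℏω = 6 × 4.03 = 24.18.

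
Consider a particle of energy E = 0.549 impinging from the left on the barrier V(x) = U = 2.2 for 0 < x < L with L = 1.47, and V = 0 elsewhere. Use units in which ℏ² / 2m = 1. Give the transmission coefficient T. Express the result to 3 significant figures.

Since E < U the interior solution is evanescent with decay constant κ = √(2m(U − E))/ℏ = 1.285.
κL = 1.889, sinh(κL) = 3.230.
The exact tunnelling result is T⁻¹ = 1 + U² sinh²(κL) / [4E(U − E)] = 14.93, so T = 0.0670.

T = 0.0670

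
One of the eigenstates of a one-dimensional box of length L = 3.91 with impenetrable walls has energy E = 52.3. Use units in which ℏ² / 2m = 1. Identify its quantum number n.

n = 9

For an infinite well E_n = n²π²ℏ²/(2mL²), so n = (L/πℏ)√(2mE).
n = (3.91/π) × √(2 × 0.5 × 52.3) = 9.001 → n = 9.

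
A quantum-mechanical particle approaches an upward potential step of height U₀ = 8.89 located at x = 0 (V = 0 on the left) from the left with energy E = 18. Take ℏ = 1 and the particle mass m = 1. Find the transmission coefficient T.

The wavenumbers are k₁ = √(2mE)/ℏ = 6.000 on the left and k₂ = √(2m(E − U₀))/ℏ = 4.268 on the right.
Continuity of ψ and ψ′ at the step yields the reflection amplitude r = (k₁ − k₂)/(k₁ + k₂) = 0.1686; thus R = |r|² = 0.02843, T = 0.9716.

T = 0.972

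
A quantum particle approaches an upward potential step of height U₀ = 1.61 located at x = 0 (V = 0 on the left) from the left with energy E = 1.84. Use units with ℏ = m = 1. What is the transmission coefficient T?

T = 0.772

On each side the TISE gives plane waves with k = √(2m(E − V))/ℏ: k₁ = √(2·1·1.84) = 1.918, k₂ = √(2·1·0.23) = 0.6782.
Continuity of ψ and ψ′ at the step yields the reflection amplitude r = (k₁ − k₂)/(k₁ + k₂) = 0.4776; thus R = |r|² = 0.2281, T = 0.7719.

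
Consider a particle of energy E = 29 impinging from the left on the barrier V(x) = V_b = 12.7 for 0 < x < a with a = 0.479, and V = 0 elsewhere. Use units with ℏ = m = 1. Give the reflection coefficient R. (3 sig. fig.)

E > V_b: inside the barrier k₂ = √(2m(E − V_b))/ℏ = 5.710, k₂a = 2.735.
T = [1 + V_b² sin²(k₂a) / (4E(E − V_b))]⁻¹ = 1/1.013 = 0.987.
R = 1 − T = 0.0132.

R = 0.0132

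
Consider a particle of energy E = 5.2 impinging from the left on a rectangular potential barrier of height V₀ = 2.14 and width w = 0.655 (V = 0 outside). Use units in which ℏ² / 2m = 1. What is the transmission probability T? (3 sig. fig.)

E > V₀: inside the barrier k₂ = √(2m(E − V₀))/ℏ = 1.749, k₂w = 1.146.
T = [1 + V₀² sin²(k₂w) / (4E(E − V₀))]⁻¹ = 1/1.060 = 0.944.

T = 0.944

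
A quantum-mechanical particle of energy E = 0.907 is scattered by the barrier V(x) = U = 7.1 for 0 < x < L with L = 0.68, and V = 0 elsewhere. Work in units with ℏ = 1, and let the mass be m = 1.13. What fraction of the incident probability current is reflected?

E < U: inside the barrier ψ ∝ e^{±κx} with κ = √(2m(U − E))/ℏ = 3.741.
κL = 2.544, sinh(κL) = 6.326.
Matching ψ, ψ′ at both faces gives T = [1 + U² sinh²(κL) / (4E(U − E))]⁻¹ = 1/90.78 = 0.0110.
R = 1 − T = 0.989.

R = 0.989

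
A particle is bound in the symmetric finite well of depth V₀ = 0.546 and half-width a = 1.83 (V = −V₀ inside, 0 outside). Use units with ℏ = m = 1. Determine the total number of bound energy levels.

Define the well-strength parameter z₀ = (a/ℏ)√(2mV₀) = 1.83 × √(2·1·0.546) = 1.912.
The even/odd transcendental equations gain one root per π/2 in z₀, giving N = 1 + ⌊2z₀/π⌋ = 1 + ⌊1.217⌋ = 2.

N = 2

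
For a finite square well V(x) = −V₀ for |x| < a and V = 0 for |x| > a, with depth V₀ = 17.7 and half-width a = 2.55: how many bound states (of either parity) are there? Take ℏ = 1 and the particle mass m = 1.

Define the well-strength parameter z₀ = (a/ℏ)√(2mV₀) = 2.55 × √(2·1·17.7) = 15.17.
The even/odd transcendental equations gain one root per π/2 in z₀, giving N = 1 + ⌊2z₀/π⌋ = 1 + ⌊9.659⌋ = 10.

N = 10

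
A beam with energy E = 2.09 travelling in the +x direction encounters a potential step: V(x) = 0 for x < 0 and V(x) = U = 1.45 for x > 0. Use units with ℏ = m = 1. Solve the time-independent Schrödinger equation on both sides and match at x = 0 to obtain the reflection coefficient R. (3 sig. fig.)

R = 0.0827

The wavenumbers are k₁ = √(2mE)/ℏ = 2.045 on the left and k₂ = √(2m(E − U))/ℏ = 1.131 on the right.
Continuity of ψ and ψ′ at the step yields the reflection amplitude r = (k₁ − k₂)/(k₁ + k₂) = 0.2875; thus R = |r|² = 0.08267, T = 0.9173.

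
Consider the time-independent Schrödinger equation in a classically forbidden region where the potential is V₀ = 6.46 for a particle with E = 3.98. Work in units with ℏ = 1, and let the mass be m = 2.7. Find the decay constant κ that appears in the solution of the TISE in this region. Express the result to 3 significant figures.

Since E < V₀ the TISE in this region is ψ'' = κ²ψ with κ = √(2m(V₀ − E))/ℏ.
κ = √(2 × 2.7 × 2.48) = 3.660.

κ = 3.66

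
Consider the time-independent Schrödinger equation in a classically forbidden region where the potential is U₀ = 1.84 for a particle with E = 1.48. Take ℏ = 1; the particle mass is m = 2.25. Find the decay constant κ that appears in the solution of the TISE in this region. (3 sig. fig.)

Since E < U₀ the TISE in this region is ψ'' = κ²ψ with κ = √(2m(U₀ − E))/ℏ.
κ = √(2 × 2.25 × 0.36) = 1.273.

κ = 1.27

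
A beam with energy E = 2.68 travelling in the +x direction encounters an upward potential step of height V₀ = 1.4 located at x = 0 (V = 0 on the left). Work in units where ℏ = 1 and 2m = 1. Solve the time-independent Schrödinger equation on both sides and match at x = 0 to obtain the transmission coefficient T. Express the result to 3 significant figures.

T = 0.967

On each side the TISE gives plane waves with k = √(2m(E − V))/ℏ: k₁ = √(2·½·2.68) = 1.637, k₂ = √(2·½·1.28) = 1.131.
Matching ψ and ψ′ at x = 0 gives r = (k₁ − k₂)/(k₁ + k₂), so R = r² = 0.03337 and T = 1 − R = 0.9666.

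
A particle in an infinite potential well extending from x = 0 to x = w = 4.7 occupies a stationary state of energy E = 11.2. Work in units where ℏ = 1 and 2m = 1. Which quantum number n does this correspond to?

n = 5

For an infinite well E_n = n²π²ℏ²/(2mw²), so n = (w/πℏ)√(2mE).
n = (4.7/π) × √(2 × 0.5 × 11.2) = 5.007 → n = 5.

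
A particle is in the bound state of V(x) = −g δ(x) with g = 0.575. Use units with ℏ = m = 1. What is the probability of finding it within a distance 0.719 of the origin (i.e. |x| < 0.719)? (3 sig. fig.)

P = 0.563

The normalised bound state is ψ = √κ e^{−κ|x|} with κ = mg/ℏ² = 0.5750.
P(|x| < d) = ∫_{−d}^{d} κ e^{−2κ|x|} dx = 1 − e^{−2κd} = 1 − e^{−0.8269} = 0.5626.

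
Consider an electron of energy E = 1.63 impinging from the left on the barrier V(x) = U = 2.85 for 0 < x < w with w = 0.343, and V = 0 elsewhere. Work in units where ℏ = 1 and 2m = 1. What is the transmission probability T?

T = 0.867

E < U: inside the barrier ψ ∝ e^{±κx} with κ = √(2m(U − E))/ℏ = 1.105.
κw = 0.3789, sinh(κw) = 0.3880.
Matching ψ, ψ′ at both faces gives T = [1 + U² sinh²(κw) / (4E(U − E))]⁻¹ = 1/1.154 = 0.867.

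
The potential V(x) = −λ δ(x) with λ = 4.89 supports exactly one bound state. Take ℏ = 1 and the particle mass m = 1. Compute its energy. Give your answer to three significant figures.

E = -12.0

For x ≠ 0 the bound state is ψ ∝ e^{−κ|x|}; integrating the TISE across the delta gives the cusp condition 2κ = 2mλ/ℏ², so κ = 4.890.
Then E = −ℏ²κ²/(2m) = −mλ²/(2ℏ²) = -11.96.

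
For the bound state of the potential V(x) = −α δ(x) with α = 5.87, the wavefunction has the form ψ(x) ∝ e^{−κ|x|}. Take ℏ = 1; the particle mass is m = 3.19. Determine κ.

Integrate −(ℏ²/2m)ψ'' − αδ(x)ψ = Eψ from −ε to +ε: the ψ'' term gives ψ'(0⁺) − ψ'(0⁻) and the δ term gives −(2mα/ℏ²)ψ(0).
With ψ ∝ e^{−κ|x|} this yields −2κ = −2mα/ℏ², so κ = mα/ℏ² = 18.73.

κ = 18.7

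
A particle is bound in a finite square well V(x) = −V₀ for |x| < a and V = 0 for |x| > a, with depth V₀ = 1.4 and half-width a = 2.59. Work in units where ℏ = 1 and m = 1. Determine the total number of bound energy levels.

Define the well-strength parameter z₀ = (a/ℏ)√(2mV₀) = 2.59 × √(2·1·1.4) = 4.334.
A new bound state (alternating even/odd) appears each time z₀ passes a multiple of π/2, so N = ⌊2z₀/π⌋ + 1 = ⌊2.759⌋ + 1 = 3.

N = 3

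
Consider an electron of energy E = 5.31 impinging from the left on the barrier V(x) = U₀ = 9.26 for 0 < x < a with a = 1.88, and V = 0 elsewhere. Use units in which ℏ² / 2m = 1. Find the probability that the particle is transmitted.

E < U₀: inside the barrier ψ ∝ e^{±κx} with κ = √(2m(U₀ − E))/ℏ = 1.987.
κa = 3.736, sinh(κa) = 20.96.
Matching ψ, ψ′ at both faces gives T = [1 + U₀² sinh²(κa) / (4E(U₀ − E))]⁻¹ = 1/450.1 = 0.00222.

T = 0.00222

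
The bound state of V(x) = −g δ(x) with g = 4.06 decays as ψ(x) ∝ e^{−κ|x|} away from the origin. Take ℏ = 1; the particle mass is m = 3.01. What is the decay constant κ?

Integrate −(ℏ²/2m)ψ'' − gδ(x)ψ = Eψ from −ε to +ε: the ψ'' term gives ψ'(0⁺) − ψ'(0⁻) and the δ term gives −(2mg/ℏ²)ψ(0).
With ψ ∝ e^{−κ|x|} this yields −2κ = −2mg/ℏ², so κ = mg/ℏ² = 12.22.

κ = 12.2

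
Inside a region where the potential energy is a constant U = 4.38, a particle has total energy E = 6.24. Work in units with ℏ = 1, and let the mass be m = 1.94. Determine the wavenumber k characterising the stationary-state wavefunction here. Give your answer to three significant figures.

k = 2.69

With E > U the solution is oscillatory, ψ ∝ e^{±ikx} with k = √(2m(E − U))/ℏ.
k = √(2 × 1.94 × 1.86) = 2.686.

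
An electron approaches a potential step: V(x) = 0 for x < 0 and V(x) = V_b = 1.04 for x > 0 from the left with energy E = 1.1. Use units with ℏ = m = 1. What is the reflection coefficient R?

The wavenumbers are k₁ = √(2mE)/ℏ = 1.483 on the left and k₂ = √(2m(E − V_b))/ℏ = 0.3464 on the right.
Continuity of ψ and ψ′ at the step yields the reflection amplitude r = (k₁ − k₂)/(k₁ + k₂) = 0.6213; thus R = |r|² = 0.3861, T = 0.6139.

R = 0.386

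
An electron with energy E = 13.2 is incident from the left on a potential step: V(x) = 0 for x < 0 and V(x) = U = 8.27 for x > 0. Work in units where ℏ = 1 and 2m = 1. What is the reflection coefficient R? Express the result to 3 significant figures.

R = 0.0583

The wavenumbers are k₁ = √(2mE)/ℏ = 3.633 on the left and k₂ = √(2m(E − U))/ℏ = 2.220 on the right.
Matching ψ and ψ′ at x = 0 gives r = (k₁ − k₂)/(k₁ + k₂), so R = r² = 0.05826 and T = 1 − R = 0.9417.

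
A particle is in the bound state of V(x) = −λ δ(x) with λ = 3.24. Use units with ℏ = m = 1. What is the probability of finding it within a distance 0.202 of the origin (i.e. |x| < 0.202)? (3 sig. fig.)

The normalised bound state is ψ = √κ e^{−κ|x|} with κ = mλ/ℏ² = 3.240.
P(|x| < d) = ∫_{−d}^{d} κ e^{−2κ|x|} dx = 1 − e^{−2κd} = 1 − e^{−1.309} = 0.7299.

P = 0.730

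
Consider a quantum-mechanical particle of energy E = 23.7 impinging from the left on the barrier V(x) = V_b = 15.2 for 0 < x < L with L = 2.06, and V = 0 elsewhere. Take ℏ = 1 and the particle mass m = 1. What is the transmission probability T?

T = 0.844

Above the barrier the interior wavenumber is k₂ = √(2m(E − V_b))/ℏ = 4.123, giving phase k₂L = 8.494.
Matching at both interfaces gives T⁻¹ = 1 + V_b² sin²(k₂L) / [4E(E − V_b)] = 1.185, hence T = 0.844.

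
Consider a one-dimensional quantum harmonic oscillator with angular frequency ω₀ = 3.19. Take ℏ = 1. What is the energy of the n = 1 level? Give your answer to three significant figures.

E = 4.79

The oscillator eigenvalues are E_n = ℏω₀(n + ½), so E_1 = 3.19 × 1.5 = 4.785.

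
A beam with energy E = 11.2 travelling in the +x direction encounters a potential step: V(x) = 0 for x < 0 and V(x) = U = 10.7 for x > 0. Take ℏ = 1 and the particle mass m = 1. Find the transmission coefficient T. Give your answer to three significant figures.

On each side the TISE gives plane waves with k = √(2m(E − V))/ℏ: k₁ = √(2·1·11.2) = 4.733, k₂ = √(2·1·0.5) = 1.000.
Continuity of ψ and ψ′ at the step yields the reflection amplitude r = (k₁ − k₂)/(k₁ + k₂) = 0.6511; thus R = |r|² = 0.4240, T = 0.5760.

T = 0.576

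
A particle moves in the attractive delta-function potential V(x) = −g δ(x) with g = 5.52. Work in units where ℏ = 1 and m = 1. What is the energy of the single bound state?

For x ≠ 0 the bound state is ψ ∝ e^{−κ|x|}; integrating the TISE across the delta gives the cusp condition 2κ = 2mg/ℏ², so κ = 5.520.
Then E = −ℏ²κ²/(2m) = −mg²/(2ℏ²) = -15.24.

E = -15.2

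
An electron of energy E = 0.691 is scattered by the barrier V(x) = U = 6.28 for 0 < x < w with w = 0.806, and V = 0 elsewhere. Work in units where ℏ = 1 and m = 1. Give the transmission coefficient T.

T = 0.00717

E < U: inside the barrier ψ ∝ e^{±κx} with κ = √(2m(U − E))/ℏ = 3.343.
κw = 2.695, sinh(κw) = 7.367.
The exact tunnelling result is T⁻¹ = 1 + U² sinh²(κw) / [4E(U − E)] = 139.6, so T = 0.00717.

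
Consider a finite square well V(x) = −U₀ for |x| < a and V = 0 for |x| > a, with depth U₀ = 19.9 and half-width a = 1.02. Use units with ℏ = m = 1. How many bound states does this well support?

N = 5

The dimensionless depth is z₀ = a√(2mU₀)/ℏ = 1.02 × √(39.80) = 6.435.
A new bound state (alternating even/odd) appears each time z₀ passes a multiple of π/2, so N = ⌊2z₀/π⌋ + 1 = ⌊4.097⌋ + 1 = 5.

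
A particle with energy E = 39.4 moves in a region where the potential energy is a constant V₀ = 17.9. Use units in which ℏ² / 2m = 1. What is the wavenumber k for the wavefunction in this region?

k = 4.64

With E > V₀ the solution is oscillatory, ψ ∝ e^{±ikx} with k = √(2m(E − V₀))/ℏ.
k = √(2 × 0.5 × 21.5) = 4.637.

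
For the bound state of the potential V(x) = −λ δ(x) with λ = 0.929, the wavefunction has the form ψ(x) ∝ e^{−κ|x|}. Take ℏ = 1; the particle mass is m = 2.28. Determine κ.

κ = 2.12

Integrate −(ℏ²/2m)ψ'' − λδ(x)ψ = Eψ from −ε to +ε: the ψ'' term gives ψ'(0⁺) − ψ'(0⁻) and the δ term gives −(2mλ/ℏ²)ψ(0).
With ψ ∝ e^{−κ|x|} this yields −2κ = −2mλ/ℏ², so κ = mλ/ℏ² = 2.118.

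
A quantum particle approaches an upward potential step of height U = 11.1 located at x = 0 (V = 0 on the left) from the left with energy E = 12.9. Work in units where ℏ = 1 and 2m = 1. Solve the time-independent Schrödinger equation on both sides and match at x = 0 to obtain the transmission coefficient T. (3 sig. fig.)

On each side the TISE gives plane waves with k = √(2m(E − V))/ℏ: k₁ = √(2·½·12.9) = 3.592, k₂ = √(2·½·1.8) = 1.342.
Continuity of ψ and ψ′ at the step yields the reflection amplitude r = (k₁ − k₂)/(k₁ + k₂) = 0.4561; thus R = |r|² = 0.2080, T = 0.7920.

T = 0.792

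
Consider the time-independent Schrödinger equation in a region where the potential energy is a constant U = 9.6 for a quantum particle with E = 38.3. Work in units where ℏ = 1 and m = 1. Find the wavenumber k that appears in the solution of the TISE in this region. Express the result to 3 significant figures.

k = 7.58

With E > U the solution is oscillatory, ψ ∝ e^{±ikx} with k = √(2m(E − U))/ℏ.
k = √(2 × 1 × 28.7) = 7.576.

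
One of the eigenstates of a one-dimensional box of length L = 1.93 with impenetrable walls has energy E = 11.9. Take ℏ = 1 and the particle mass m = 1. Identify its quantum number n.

n = 3

For an infinite well E_n = n²π²ℏ²/(2mL²), so n = (L/πℏ)√(2mE).
n = (1.93/π) × √(2 × 1 × 11.9) = 2.997 → n = 3.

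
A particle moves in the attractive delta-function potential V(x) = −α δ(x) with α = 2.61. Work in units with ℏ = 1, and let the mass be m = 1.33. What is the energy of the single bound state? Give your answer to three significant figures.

E = -4.53

The bound state is ψ(x) = √κ e^{−κ|x|}. The derivative jump ψ'(0⁺) − ψ'(0⁻) = −(2mα/ℏ²)ψ(0) fixes κ = mα/ℏ² = 3.471.
Then E = −ℏ²κ²/(2m) = −mα²/(2ℏ²) = -4.530.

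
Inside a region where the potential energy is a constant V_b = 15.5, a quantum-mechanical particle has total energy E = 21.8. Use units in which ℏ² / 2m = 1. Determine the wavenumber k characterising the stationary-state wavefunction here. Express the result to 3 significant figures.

With E > V_b the solution is oscillatory, ψ ∝ e^{±ikx} with k = √(2m(E − V_b))/ℏ.
k = √(2 × 0.5 × 6.3) = 2.510.

k = 2.51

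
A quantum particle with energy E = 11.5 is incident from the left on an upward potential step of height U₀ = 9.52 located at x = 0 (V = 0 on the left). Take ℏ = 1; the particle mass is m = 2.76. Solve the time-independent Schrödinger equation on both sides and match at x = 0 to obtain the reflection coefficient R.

R = 0.171

On each side the TISE gives plane waves with k = √(2m(E − V))/ℏ: k₁ = √(2·2.76·11.5) = 7.967, k₂ = √(2·2.76·1.98) = 3.306.
Continuity of ψ and ψ′ at the step yields the reflection amplitude r = (k₁ − k₂)/(k₁ + k₂) = 0.4135; thus R = |r|² = 0.1710, T = 0.8290.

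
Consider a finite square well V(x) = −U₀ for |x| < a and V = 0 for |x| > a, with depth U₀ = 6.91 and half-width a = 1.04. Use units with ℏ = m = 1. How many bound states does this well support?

Define the well-strength parameter z₀ = (a/ℏ)√(2mU₀) = 1.04 × √(2·1·6.91) = 3.866.
A new bound state (alternating even/odd) appears each time z₀ passes a multiple of π/2, so N = ⌊2z₀/π⌋ + 1 = ⌊2.461⌋ + 1 = 3.

N = 3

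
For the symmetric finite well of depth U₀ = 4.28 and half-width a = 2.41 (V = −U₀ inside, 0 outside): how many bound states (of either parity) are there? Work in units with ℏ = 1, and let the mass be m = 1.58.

The dimensionless depth is z₀ = a√(2mU₀)/ℏ = 2.41 × √(13.52) = 8.863.
The even/odd transcendental equations gain one root per π/2 in z₀, giving N = 1 + ⌊2z₀/π⌋ = 1 + ⌊5.642⌋ = 6.

N = 6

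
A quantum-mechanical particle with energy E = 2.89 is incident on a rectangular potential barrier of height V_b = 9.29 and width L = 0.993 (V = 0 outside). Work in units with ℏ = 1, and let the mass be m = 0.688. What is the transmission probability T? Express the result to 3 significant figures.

Since E < V_b the interior solution is evanescent with decay constant κ = √(2m(V_b − E))/ℏ = 2.968.
κL = 2.947, sinh(κL) = 9.496.
Matching ψ, ψ′ at both faces gives T = [1 + V_b² sinh²(κL) / (4E(V_b − E))]⁻¹ = 1/106.2 = 0.00942.

T = 0.00942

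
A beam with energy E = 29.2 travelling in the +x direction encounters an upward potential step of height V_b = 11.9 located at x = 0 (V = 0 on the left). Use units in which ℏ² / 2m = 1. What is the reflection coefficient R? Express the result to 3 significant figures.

On each side the TISE gives plane waves with k = √(2m(E − V))/ℏ: k₁ = √(2·½·29.2) = 5.404, k₂ = √(2·½·17.3) = 4.159.
Continuity of ψ and ψ′ at the step yields the reflection amplitude r = (k₁ − k₂)/(k₁ + k₂) = 0.1301; thus R = |r|² = 0.01693, T = 0.9831.

R = 0.0169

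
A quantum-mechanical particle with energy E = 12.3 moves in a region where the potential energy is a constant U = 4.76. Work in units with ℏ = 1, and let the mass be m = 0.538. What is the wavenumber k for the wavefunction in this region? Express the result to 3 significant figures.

k = 2.85

With E > U the solution is oscillatory, ψ ∝ e^{±ikx} with k = √(2m(E − U))/ℏ.
k = √(2 × 0.538 × 7.54) = 2.848.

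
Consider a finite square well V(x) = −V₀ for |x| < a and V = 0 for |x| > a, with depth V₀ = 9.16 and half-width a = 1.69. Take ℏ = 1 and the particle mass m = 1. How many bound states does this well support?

N = 5

The dimensionless depth is z₀ = a√(2mV₀)/ℏ = 1.69 × √(18.32) = 7.234.
The even/odd transcendental equations gain one root per π/2 in z₀, giving N = 1 + ⌊2z₀/π⌋ = 1 + ⌊4.605⌋ = 5.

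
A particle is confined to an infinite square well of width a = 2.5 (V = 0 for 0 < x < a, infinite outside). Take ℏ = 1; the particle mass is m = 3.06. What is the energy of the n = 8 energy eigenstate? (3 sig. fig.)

Requiring ψ(0) = ψ(a) = 0 quantises k = nπ/a, hence E_n = ℏ²k²/2m = n²π²ℏ²/(2ma²).
E_8 = 8² × π² / (2 × 3.06 × 2.5²) = 16.51.

E = 16.5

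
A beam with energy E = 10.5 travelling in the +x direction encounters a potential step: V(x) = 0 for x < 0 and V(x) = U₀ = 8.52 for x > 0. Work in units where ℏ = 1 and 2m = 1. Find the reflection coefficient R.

R = 0.156

On each side the TISE gives plane waves with k = √(2m(E − V))/ℏ: k₁ = √(2·½·10.5) = 3.240, k₂ = √(2·½·1.98) = 1.407.
Continuity of ψ and ψ′ at the step yields the reflection amplitude r = (k₁ − k₂)/(k₁ + k₂) = 0.3945; thus R = |r|² = 0.1556, T = 0.8444.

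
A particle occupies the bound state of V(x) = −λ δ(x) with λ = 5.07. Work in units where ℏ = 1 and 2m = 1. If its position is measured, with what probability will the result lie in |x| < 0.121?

P = 0.459

The normalised bound state is ψ = √κ e^{−κ|x|} with κ = mλ/ℏ² = 2.535.
P(|x| < d) = ∫_{−d}^{d} κ e^{−2κ|x|} dx = 1 − e^{−2κd} = 1 − e^{−0.6135} = 0.4585.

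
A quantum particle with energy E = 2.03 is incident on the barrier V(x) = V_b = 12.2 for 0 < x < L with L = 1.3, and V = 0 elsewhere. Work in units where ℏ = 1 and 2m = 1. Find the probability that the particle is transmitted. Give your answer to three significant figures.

T = 0.000556

E < V_b: inside the barrier ψ ∝ e^{±κx} with κ = √(2m(V_b − E))/ℏ = 3.189.
κL = 4.146, sinh(κL) = 31.57.
Matching ψ, ψ′ at both faces gives T = [1 + V_b² sinh²(κL) / (4E(V_b − E))]⁻¹ = 1/1798 = 0.000556.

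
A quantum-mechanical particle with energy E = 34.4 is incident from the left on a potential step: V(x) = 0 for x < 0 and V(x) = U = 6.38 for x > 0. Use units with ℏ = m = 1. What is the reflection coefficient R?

R = 0.00263

On each side the TISE gives plane waves with k = √(2m(E − V))/ℏ: k₁ = √(2·1·34.4) = 8.295, k₂ = √(2·1·28.02) = 7.486.
Continuity of ψ and ψ′ at the step yields the reflection amplitude r = (k₁ − k₂)/(k₁ + k₂) = 0.05124; thus R = |r|² = 0.002625, T = 0.9974.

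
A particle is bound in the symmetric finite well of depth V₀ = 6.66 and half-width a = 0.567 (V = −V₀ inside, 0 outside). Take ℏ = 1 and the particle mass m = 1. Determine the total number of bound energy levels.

The dimensionless depth is z₀ = a√(2mV₀)/ℏ = 0.567 × √(13.32) = 2.069.
The even/odd transcendental equations gain one root per π/2 in z₀, giving N = 1 + ⌊2z₀/π⌋ = 1 + ⌊1.317⌋ = 2.

N = 2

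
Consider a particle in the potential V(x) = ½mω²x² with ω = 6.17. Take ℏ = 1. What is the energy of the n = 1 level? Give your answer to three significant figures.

E = 9.26

The oscillator eigenvalues are E_n = ℏω(n + ½), so E_1 = 6.17 × 1.5 = 9.255.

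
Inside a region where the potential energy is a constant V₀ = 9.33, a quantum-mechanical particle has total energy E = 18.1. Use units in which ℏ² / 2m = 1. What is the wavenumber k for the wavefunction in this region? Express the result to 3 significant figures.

With E > V₀ the solution is oscillatory, ψ ∝ e^{±ikx} with k = √(2m(E − V₀))/ℏ.
k = √(2 × 0.5 × 8.77) = 2.961.

k = 2.96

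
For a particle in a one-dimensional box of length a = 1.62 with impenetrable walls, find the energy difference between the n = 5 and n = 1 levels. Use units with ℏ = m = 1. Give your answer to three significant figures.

ΔE = 45.1

E_n = n²π²ℏ²/(2ma²), so ΔE = (5² − 1²) π²ℏ²/(2ma²).
ΔE = 24 × π² / (2 × 1 × 1.62²) = 45.13.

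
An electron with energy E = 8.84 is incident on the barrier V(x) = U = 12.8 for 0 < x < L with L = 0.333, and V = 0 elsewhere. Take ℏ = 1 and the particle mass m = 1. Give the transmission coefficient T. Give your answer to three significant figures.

T = 0.423

Since E < U the interior solution is evanescent with decay constant κ = √(2m(U − E))/ℏ = 2.814.
κL = 0.9371, sinh(κL) = 1.080.
Matching ψ, ψ′ at both faces gives T = [1 + U² sinh²(κL) / (4E(U − E))]⁻¹ = 1/2.366 = 0.423.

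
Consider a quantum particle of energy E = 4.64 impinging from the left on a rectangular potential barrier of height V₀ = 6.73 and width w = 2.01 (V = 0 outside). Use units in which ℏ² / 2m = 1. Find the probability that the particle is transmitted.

T = 0.0102

Since E < V₀ the interior solution is evanescent with decay constant κ = √(2m(V₀ − E))/ℏ = 1.446.
κw = 2.906, sinh(κw) = 9.113.
The exact tunnelling result is T⁻¹ = 1 + V₀² sinh²(κw) / [4E(V₀ − E)] = 97.96, so T = 0.0102.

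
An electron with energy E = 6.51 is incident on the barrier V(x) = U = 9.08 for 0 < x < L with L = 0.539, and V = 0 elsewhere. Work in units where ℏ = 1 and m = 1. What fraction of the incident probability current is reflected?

Since E < U the interior solution is evanescent with decay constant κ = √(2m(U − E))/ℏ = 2.267.
κL = 1.222, sinh(κL) = 1.550.
Matching ψ, ψ′ at both faces gives T = [1 + U² sinh²(κL) / (4E(U − E))]⁻¹ = 1/3.958 = 0.253.
R = 1 − T = 0.747.

R = 0.747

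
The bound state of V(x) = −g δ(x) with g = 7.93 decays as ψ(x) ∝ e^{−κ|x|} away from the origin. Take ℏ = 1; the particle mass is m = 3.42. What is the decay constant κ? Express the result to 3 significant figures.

κ = 27.1

Integrating the TISE across x = 0 gives the cusp condition ψ'(0⁺) − ψ'(0⁻) = −(2mg/ℏ²)ψ(0).
With ψ ∝ e^{−κ|x|} this yields −2κ = −2mg/ℏ², so κ = mg/ℏ² = 27.12.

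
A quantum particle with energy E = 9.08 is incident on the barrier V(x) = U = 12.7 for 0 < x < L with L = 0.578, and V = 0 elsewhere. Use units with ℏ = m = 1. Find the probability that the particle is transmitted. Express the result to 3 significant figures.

E < U: inside the barrier ψ ∝ e^{±κx} with κ = √(2m(U − E))/ℏ = 2.691.
κL = 1.555, sinh(κL) = 2.263.
The exact tunnelling result is T⁻¹ = 1 + U² sinh²(κL) / [4E(U − E)] = 7.280, so T = 0.137.

T = 0.137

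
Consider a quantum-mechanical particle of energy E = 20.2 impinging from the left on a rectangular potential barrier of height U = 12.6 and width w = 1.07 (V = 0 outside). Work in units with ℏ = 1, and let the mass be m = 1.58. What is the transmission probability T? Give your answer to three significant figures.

T = 0.839

Above the barrier the interior wavenumber is k₂ = √(2m(E − U))/ℏ = 4.901, giving phase k₂w = 5.244.
Matching at both interfaces gives T⁻¹ = 1 + U² sin²(k₂w) / [4E(E − U)] = 1.192, hence T = 0.839.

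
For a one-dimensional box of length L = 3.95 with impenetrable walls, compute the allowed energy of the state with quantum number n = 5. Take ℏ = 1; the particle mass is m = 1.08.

Requiring ψ(0) = ψ(L) = 0 quantises k = nπ/L, hence E_n = ℏ²k²/2m = n²π²ℏ²/(2mL²).
E_5 = 5² × π² / (2 × 1.08 × 3.95²) = 7.321.

E = 7.32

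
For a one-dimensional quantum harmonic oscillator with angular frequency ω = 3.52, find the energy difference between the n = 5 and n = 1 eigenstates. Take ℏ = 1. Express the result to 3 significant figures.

E_n = ℏω(n + ½), so ΔE = (5 − 1) ℏω = 4 × 3.52 = 14.08.

ΔE = 14.1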